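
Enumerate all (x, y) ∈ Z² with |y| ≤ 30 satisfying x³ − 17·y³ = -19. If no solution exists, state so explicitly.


The equation is x³ - 17y³ = -19. For fixed y, x³ = 17·y³ − 19, so a solution requires the RHS to be a perfect cube.
Strategy: iterate y from -30 to 30, compute RHS = 17·y³ − 19, and check whether it is a (positive or negative) perfect cube.
Check small values of y:
  y = 0: RHS = -19 is not a perfect cube.
  y = 1: RHS = -2 is not a perfect cube.
  y = -1: RHS = -36 is not a perfect cube.
  y = 2: RHS = 117 is not a perfect cube.
  y = -2: RHS = -155 is not a perfect cube.
  y = 3: RHS = 440 is not a perfect cube.
  y = -3: RHS = -478 is not a perfect cube.
Continuing the search up to |y| = 30 finds no solutions either.
No (x, y) in the scanned range satisfies the equation.

No integer solutions with |y| ≤ 30.


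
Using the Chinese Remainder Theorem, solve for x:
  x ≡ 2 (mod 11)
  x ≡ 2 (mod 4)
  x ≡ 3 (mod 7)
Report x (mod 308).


Moduli 11, 4, 7 are pairwise coprime; by CRT there is a unique solution modulo M = 11 · 4 · 7 = 308.
Solve pairwise, accumulating the modulus:
  Start with x ≡ 2 (mod 11).
  Combine with x ≡ 2 (mod 4): since gcd(11, 4) = 1, we get a unique residue mod 44.
    Write x = 2 + 11·t and substitute into x ≡ 2 (mod 4): 11·t ≡ 2 − 2 = 0 (mod 4).
    Reduce coefficients mod 4: 3·t ≡ 0 (mod 4).
    The inverse of 3 mod 4 is 3 (since 3·3 = 9 = 2·4 + 1), so t ≡ 3·0 = 0 ≡ 0 (mod 4).
    Then x = 2 + 11·0 = 2, valid modulo lcm(11, 4) = 44: x ≡ 2 (mod 44).
  Combine with x ≡ 3 (mod 7): since gcd(44, 7) = 1, we get a unique residue mod 308.
    Write x = 2 + 44·t and substitute into x ≡ 3 (mod 7): 44·t ≡ 3 − 2 = 1 (mod 7).
    Reduce coefficients mod 7: 2·t ≡ 1 (mod 7).
    The inverse of 2 mod 7 is 4 (since 2·4 = 8 = 1·7 + 1), so t ≡ 4·1 = 4 ≡ 4 (mod 7).
    Then x = 2 + 44·4 = 178, valid modulo lcm(44, 7) = 308: x ≡ 178 (mod 308).
Verify: 178 mod 11 = 2 ✓, 178 mod 4 = 2 ✓, 178 mod 7 = 3 ✓.

x ≡ 178 (mod 308).


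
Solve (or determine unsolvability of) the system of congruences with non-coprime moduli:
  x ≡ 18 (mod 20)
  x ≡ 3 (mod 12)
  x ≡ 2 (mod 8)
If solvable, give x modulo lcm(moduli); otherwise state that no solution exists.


Moduli 20, 12, 8 are not pairwise coprime, so CRT works modulo lcm(m_i) when all pairwise compatibility conditions hold.
Pairwise compatibility: gcd(m_i, m_j) must divide a_i - a_j for every pair.
Merge one congruence at a time:
  Start: x ≡ 18 (mod 20).
  Combine with x ≡ 3 (mod 12): gcd(20, 12) = 4, and 3 - 18 = -15 is NOT divisible by 4.
    ⇒ system is inconsistent (no integer solution).

No solution (the system is inconsistent).


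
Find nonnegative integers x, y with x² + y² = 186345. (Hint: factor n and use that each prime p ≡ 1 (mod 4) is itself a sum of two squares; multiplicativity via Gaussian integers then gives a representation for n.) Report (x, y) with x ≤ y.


Step 1: Factor n = 186345 = 3^2 · 5 · 41 · 101.
Step 2: Check the mod-4 condition on each prime factor: 3 ≡ 3 (mod 4), exponent 2 (must be even); 5 ≡ 1 (mod 4), exponent 1; 41 ≡ 1 (mod 4), exponent 1; 101 ≡ 1 (mod 4), exponent 1.
All primes ≡ 3 (mod 4) appear to even exponent (or don't appear), so by the two-squares theorem n IS expressible as a sum of two squares.
Step 3: Build a representation. Group n = k² · m with k = 3 and m = 5 · 41 · 101 = 20705 (a product of primes ≡ 1 (mod 4)); a representation of m scales to one of n via (k·x)² + (k·y)² = k²(x² + y²). Each prime p ≡ 1 (mod 4) is itself a sum of two squares; find a² by testing p − a² for a perfect square:
  5: 5 − 1² = 4 = 2² ⇒ 5 = 1² + 2².
  41: 41 − 1² = 40, 41 − 2² = 37, 41 − 3² = 32, 41 − 4² = 25 = 5² ⇒ 41 = 4² + 5².
  101: 101 − 1² = 100 = 10² ⇒ 101 = 1² + 10².
  Combine using the Brahmagupta–Fibonacci identity (a² + b²)(c² + d²) = (ac − bd)² + (ad + bc)² = (ac + bd)² + (ad − bc)²:
  5 · 41 = 205: from (1² + 2²)(4² + 5²), take (1·4 − 2·5, 1·5 + 2·4) = (4 − 10, 5 + 8) = (-6, 13); dropping signs (only squares matter) gives (6, 13); check 6² + 13² = 36 + 169 = 205 ✓.
  205 · 101 = 20705: from (6² + 13²)(1² + 10²), take (6·1 − 13·10, 6·10 + 13·1) = (6 − 130, 60 + 13) = (-124, 73); dropping signs (only squares matter) gives (124, 73); check 124² + 73² = 15376 + 5329 = 20705 ✓.
  Scale by k = 3: (3·124, 3·73) = (372, 219).
Step 4: Order so x ≤ y and verify: 219² + 372² = 47961 + 138384 = 186345 = n. ✓

n = 186345 = 219² + 372² (one valid representation with x ≤ y).


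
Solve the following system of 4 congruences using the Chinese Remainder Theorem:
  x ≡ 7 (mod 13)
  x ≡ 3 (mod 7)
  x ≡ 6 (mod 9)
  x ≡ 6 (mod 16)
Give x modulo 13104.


Product of moduli M = 13 · 7 · 9 · 16 = 13104.
Merge one congruence at a time:
  Start: x ≡ 7 (mod 13).
  Combine with x ≡ 3 (mod 7); new modulus lcm = 91.
    Write x = 7 + 13·t and substitute into x ≡ 3 (mod 7): 13·t ≡ 3 − 7 = -4 (mod 7).
    Reduce coefficients mod 7: 6·t ≡ 3 (mod 7).
    The inverse of 6 mod 7 is 6 (since 6·6 = 36 = 5·7 + 1), so t ≡ 6·3 = 18 ≡ 4 (mod 7).
    Then x = 7 + 13·4 = 59, valid modulo lcm(13, 7) = 91: x ≡ 59 (mod 91).
  Combine with x ≡ 6 (mod 9); new modulus lcm = 819.
    Write x = 59 + 91·t and substitute into x ≡ 6 (mod 9): 91·t ≡ 6 − 59 = -53 (mod 9).
    Reduce coefficients mod 9: 1·t ≡ 1 (mod 9).
    So t ≡ 1 (mod 9).
    Then x = 59 + 91·1 = 150, valid modulo lcm(91, 9) = 819: x ≡ 150 (mod 819).
  Combine with x ≡ 6 (mod 16); new modulus lcm = 13104.
    Write x = 150 + 819·t and substitute into x ≡ 6 (mod 16): 819·t ≡ 6 − 150 = -144 (mod 16).
    Reduce coefficients mod 16: 3·t ≡ 0 (mod 16).
    The inverse of 3 mod 16 is 11 (since 3·11 = 33 = 2·16 + 1), so t ≡ 11·0 = 0 ≡ 0 (mod 16).
    Then x = 150 + 819·0 = 150, valid modulo lcm(819, 16) = 13104: x ≡ 150 (mod 13104).
Verify against each original: 150 mod 13 = 7, 150 mod 7 = 3, 150 mod 9 = 6, 150 mod 16 = 6.

x ≡ 150 (mod 13104).


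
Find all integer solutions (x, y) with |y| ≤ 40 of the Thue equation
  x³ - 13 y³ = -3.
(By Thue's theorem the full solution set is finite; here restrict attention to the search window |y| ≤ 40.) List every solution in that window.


The equation is x³ - 13y³ = -3. For fixed y, x³ = 13·y³ − 3, so a solution requires the RHS to be a perfect cube.
Strategy: iterate y from -40 to 40, compute RHS = 13·y³ − 3, and check whether it is a (positive or negative) perfect cube.
Check small values of y:
  y = 0: RHS = -3 is not a perfect cube.
  y = 1: RHS = 10 is not a perfect cube.
  y = -1: RHS = -16 is not a perfect cube.
  y = 2: RHS = 101 is not a perfect cube.
  y = -2: RHS = -107 is not a perfect cube.
  y = 3: RHS = 348 is not a perfect cube.
  y = -3: RHS = -354 is not a perfect cube.
Continuing the search up to |y| = 40 finds no solutions either.
No (x, y) in the scanned range satisfies the equation.

No integer solutions with |y| ≤ 40.


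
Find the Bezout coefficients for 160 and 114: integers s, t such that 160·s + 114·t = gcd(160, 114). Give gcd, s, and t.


Euclidean algorithm on (160, 114) — divide until remainder is 0:
  160 = 1 · 114 + 46
  114 = 2 · 46 + 22
  46 = 2 · 22 + 2
  22 = 11 · 2 + 0
gcd(160, 114) = 2.
Track Bezout coefficients alongside the remainders: start with r₀ = 160 = a·1 + b·0 (s = 1, t = 0) and r₁ = 114 = a·0 + b·1 (s = 0, t = 1); each new remainder r_{k+1} = r_{k-1} − q_k·r_k inherits s_{k+1} = s_{k-1} − q_k·s_k, t_{k+1} = t_{k-1} − q_k·t_k, so r_k = a·s_k + b·t_k at every step:
  q = 1: r = 46, s = 1 − 1·0 = 1, t = 0 − 1·1 = -1  (check: 160·1 + 114·(-1) = 46)
  q = 2: r = 22, s = 0 − 2·1 = -2, t = 1 − 2·(-1) = 3  (check: 160·(-2) + 114·3 = 22)
  q = 2: r = 2, s = 1 − 2·(-2) = 5, t = -1 − 2·3 = -7  (check: 160·5 + 114·(-7) = 2)
The row with r = 2 (the gcd) gives the Bezout coefficients s = 5, t = -7.
Result: 160 · (5) + 114 · (-7) = 2.

gcd(160, 114) = 2; s = 5, t = -7 (check: 160·5 + 114·(-7) = 2).


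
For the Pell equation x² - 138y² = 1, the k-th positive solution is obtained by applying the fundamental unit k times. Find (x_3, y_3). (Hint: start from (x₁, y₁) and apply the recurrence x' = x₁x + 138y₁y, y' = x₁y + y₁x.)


Step 1: Find the fundamental solution (x₁, y₁) of x² - 138y² = 1.
  Expand √138 as a continued fraction. a₀ = ⌊√138⌋ = 11; iterate m_{k+1} = d_k·a_k − m_k, d_{k+1} = (138 − m_{k+1}²)/d_k, a_{k+1} = ⌊(a₀ + m_{k+1})/d_{k+1}⌋ (starting m₀ = 0, d₀ = 1), with convergents p_k = a_k·p_{k-1} + p_{k-2}, q_k = a_k·q_{k-1} + q_{k-2} (p₋₁ = 1, q₋₁ = 0):
  k = 0: a₀ = 11; p₀/q₀ = 11/1; p₀² − 138·q₀² = 121 − 138 = -17.
  k = 1: m = 11, d = 17, a = ⌊(11 + 11)/17⌋ = 1; p/q = (1·11 + 1)/(1·1 + 0) = 12/1; p² − 138·q² = 144 − 138 = 6.
  k = 2: m = 6, d = 6, a = ⌊(11 + 6)/6⌋ = 2; p/q = (2·12 + 11)/(2·1 + 1) = 35/3; p² − 138·q² = 1225 − 1242 = -17.
  k = 3: m = 6, d = 17, a = ⌊(11 + 6)/17⌋ = 1; p/q = (1·35 + 12)/(1·3 + 1) = 47/4; p² − 138·q² = 2209 − 2208 = 1.
  The first convergent with p² − 138·q² = 1 gives the fundamental solution (x₁, y₁) = (47, 4).
Step 2: Apply the recurrence (x_{n+1}, y_{n+1}) = (x₁x_n + 138y₁y_n, x₁y_n + y₁x_n) repeatedly.
  From (x_1, y_1) = (47, 4): x_2 = 47·47 + 138·4·4 = 4417; y_2 = 47·4 + 4·47 = 376.
  From (x_2, y_2) = (4417, 376): x_3 = 47·4417 + 138·4·376 = 415151; y_3 = 47·376 + 4·4417 = 35340.
Step 3: Verify x_3² - 138·y_3² = 172350352801 - 172350352800 = 1 (should be 1). ✓

(x_1, y_1) = (47, 4); (x_3, y_3) = (415151, 35340).


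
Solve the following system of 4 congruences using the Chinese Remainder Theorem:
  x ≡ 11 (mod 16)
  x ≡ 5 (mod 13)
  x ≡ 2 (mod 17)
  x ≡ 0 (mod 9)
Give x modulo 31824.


Product of moduli M = 16 · 13 · 17 · 9 = 31824.
Merge one congruence at a time:
  Start: x ≡ 11 (mod 16).
  Combine with x ≡ 5 (mod 13); new modulus lcm = 208.
    Write x = 11 + 16·t and substitute into x ≡ 5 (mod 13): 16·t ≡ 5 − 11 = -6 (mod 13).
    Reduce coefficients mod 13: 3·t ≡ 7 (mod 13).
    The inverse of 3 mod 13 is 9 (since 3·9 = 27 = 2·13 + 1), so t ≡ 9·7 = 63 ≡ 11 (mod 13).
    Then x = 11 + 16·11 = 187, valid modulo lcm(16, 13) = 208: x ≡ 187 (mod 208).
  Combine with x ≡ 2 (mod 17); new modulus lcm = 3536.
    Write x = 187 + 208·t and substitute into x ≡ 2 (mod 17): 208·t ≡ 2 − 187 = -185 (mod 17).
    Reduce coefficients mod 17: 4·t ≡ 2 (mod 17).
    The inverse of 4 mod 17 is 13 (since 4·13 = 52 = 3·17 + 1), so t ≡ 13·2 = 26 ≡ 9 (mod 17).
    Then x = 187 + 208·9 = 2059, valid modulo lcm(208, 17) = 3536: x ≡ 2059 (mod 3536).
  Combine with x ≡ 0 (mod 9); new modulus lcm = 31824.
    Write x = 2059 + 3536·t and substitute into x ≡ 0 (mod 9): 3536·t ≡ 0 − 2059 = -2059 (mod 9).
    Reduce coefficients mod 9: 8·t ≡ 2 (mod 9).
    The inverse of 8 mod 9 is 8 (since 8·8 = 64 = 7·9 + 1), so t ≡ 8·2 = 16 ≡ 7 (mod 9).
    Then x = 2059 + 3536·7 = 26811, valid modulo lcm(3536, 9) = 31824: x ≡ 26811 (mod 31824).
Verify against each original: 26811 mod 16 = 11, 26811 mod 13 = 5, 26811 mod 17 = 2, 26811 mod 9 = 0.

x ≡ 26811 (mod 31824).


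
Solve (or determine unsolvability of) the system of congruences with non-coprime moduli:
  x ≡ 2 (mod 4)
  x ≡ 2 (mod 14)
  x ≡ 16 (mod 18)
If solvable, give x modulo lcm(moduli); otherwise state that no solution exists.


Moduli 4, 14, 18 are not pairwise coprime, so CRT works modulo lcm(m_i) when all pairwise compatibility conditions hold.
Pairwise compatibility: gcd(m_i, m_j) must divide a_i - a_j for every pair.
Merge one congruence at a time:
  Start: x ≡ 2 (mod 4).
  Combine with x ≡ 2 (mod 14): gcd(4, 14) = 2; 2 - 2 = 0, which IS divisible by 2, so compatible.
    Write x = 2 + 4·t and substitute into x ≡ 2 (mod 14): 4·t ≡ 2 − 2 = 0 (mod 14).
    Divide the congruence (and modulus) by g = 2: 2·t ≡ 0 (mod 7).
    The inverse of 2 mod 7 is 4 (since 2·4 = 8 = 1·7 + 1), so t ≡ 4·0 = 0 ≡ 0 (mod 7).
    Then x = 2 + 4·0 = 2, valid modulo lcm(4, 14) = 28: x ≡ 2 (mod 28).
  Combine with x ≡ 16 (mod 18): gcd(28, 18) = 2; 16 - 2 = 14, which IS divisible by 2, so compatible.
    Write x = 2 + 28·t and substitute into x ≡ 16 (mod 18): 28·t ≡ 16 − 2 = 14 (mod 18).
    Divide the congruence (and modulus) by g = 2: 14·t ≡ 7 (mod 9).
    Reduce coefficients mod 9: 5·t ≡ 7 (mod 9).
    The inverse of 5 mod 9 is 2 (since 5·2 = 10 = 1·9 + 1), so t ≡ 2·7 = 14 ≡ 5 (mod 9).
    Then x = 2 + 28·5 = 142, valid modulo lcm(28, 18) = 252: x ≡ 142 (mod 252).
Verify: 142 mod 4 = 2, 142 mod 14 = 2, 142 mod 18 = 16.

x ≡ 142 (mod 252).


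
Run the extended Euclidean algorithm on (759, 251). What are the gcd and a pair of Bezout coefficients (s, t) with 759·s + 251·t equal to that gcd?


Euclidean algorithm on (759, 251) — divide until remainder is 0:
  759 = 3 · 251 + 6
  251 = 41 · 6 + 5
  6 = 1 · 5 + 1
  5 = 5 · 1 + 0
gcd(759, 251) = 1.
Track Bezout coefficients alongside the remainders: start with r₀ = 759 = a·1 + b·0 (s = 1, t = 0) and r₁ = 251 = a·0 + b·1 (s = 0, t = 1); each new remainder r_{k+1} = r_{k-1} − q_k·r_k inherits s_{k+1} = s_{k-1} − q_k·s_k, t_{k+1} = t_{k-1} − q_k·t_k, so r_k = a·s_k + b·t_k at every step:
  q = 3: r = 6, s = 1 − 3·0 = 1, t = 0 − 3·1 = -3  (check: 759·1 + 251·(-3) = 6)
  q = 41: r = 5, s = 0 − 41·1 = -41, t = 1 − 41·(-3) = 124  (check: 759·(-41) + 251·124 = 5)
  q = 1: r = 1, s = 1 − 1·(-41) = 42, t = -3 − 1·124 = -127  (check: 759·42 + 251·(-127) = 1)
The row with r = 1 (the gcd) gives the Bezout coefficients s = 42, t = -127.
Result: 759 · (42) + 251 · (-127) = 1.

gcd(759, 251) = 1; s = 42, t = -127 (check: 759·42 + 251·(-127) = 1).


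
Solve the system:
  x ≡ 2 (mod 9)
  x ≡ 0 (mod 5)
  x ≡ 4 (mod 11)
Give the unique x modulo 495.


Moduli 9, 5, 11 are pairwise coprime; by CRT there is a unique solution modulo M = 9 · 5 · 11 = 495.
Solve pairwise, accumulating the modulus:
  Start with x ≡ 2 (mod 9).
  Combine with x ≡ 0 (mod 5): since gcd(9, 5) = 1, we get a unique residue mod 45.
    Write x = 2 + 9·t and substitute into x ≡ 0 (mod 5): 9·t ≡ 0 − 2 = -2 (mod 5).
    Reduce coefficients mod 5: 4·t ≡ 3 (mod 5).
    The inverse of 4 mod 5 is 4 (since 4·4 = 16 = 3·5 + 1), so t ≡ 4·3 = 12 ≡ 2 (mod 5).
    Then x = 2 + 9·2 = 20, valid modulo lcm(9, 5) = 45: x ≡ 20 (mod 45).
  Combine with x ≡ 4 (mod 11): since gcd(45, 11) = 1, we get a unique residue mod 495.
    Write x = 20 + 45·t and substitute into x ≡ 4 (mod 11): 45·t ≡ 4 − 20 = -16 (mod 11).
    Reduce coefficients mod 11: 1·t ≡ 6 (mod 11).
    So t ≡ 6 (mod 11).
    Then x = 20 + 45·6 = 290, valid modulo lcm(45, 11) = 495: x ≡ 290 (mod 495).
Verify: 290 mod 9 = 2 ✓, 290 mod 5 = 0 ✓, 290 mod 11 = 4 ✓.

x ≡ 290 (mod 495).


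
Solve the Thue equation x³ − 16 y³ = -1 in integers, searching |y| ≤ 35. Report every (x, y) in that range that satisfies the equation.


The equation is x³ - 16y³ = -1. For fixed y, x³ = 16·y³ − 1, so a solution requires the RHS to be a perfect cube.
Strategy: iterate y from -35 to 35, compute RHS = 16·y³ − 1, and check whether it is a (positive or negative) perfect cube.
Check small values of y:
  y = 0: RHS = -1 = (-1)³ ⇒ x = -1 works.
  y = 1: RHS = 15 is not a perfect cube.
  y = -1: RHS = -17 is not a perfect cube.
  y = 2: RHS = 127 is not a perfect cube.
  y = -2: RHS = -129 is not a perfect cube.
  y = 3: RHS = 431 is not a perfect cube.
  y = -3: RHS = -433 is not a perfect cube.
Continuing the search up to |y| = 35 finds no further solutions beyond those listed.
Collected solutions: (-1, 0).

Solutions (with |y| ≤ 35): (-1, 0).


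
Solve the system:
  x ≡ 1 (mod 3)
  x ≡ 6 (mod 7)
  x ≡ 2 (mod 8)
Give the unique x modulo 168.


Moduli 3, 7, 8 are pairwise coprime; by CRT there is a unique solution modulo M = 3 · 7 · 8 = 168.
Solve pairwise, accumulating the modulus:
  Start with x ≡ 1 (mod 3).
  Combine with x ≡ 6 (mod 7): since gcd(3, 7) = 1, we get a unique residue mod 21.
    Write x = 1 + 3·t and substitute into x ≡ 6 (mod 7): 3·t ≡ 6 − 1 = 5 (mod 7).
    The inverse of 3 mod 7 is 5 (since 3·5 = 15 = 2·7 + 1), so t ≡ 5·5 = 25 ≡ 4 (mod 7).
    Then x = 1 + 3·4 = 13, valid modulo lcm(3, 7) = 21: x ≡ 13 (mod 21).
  Combine with x ≡ 2 (mod 8): since gcd(21, 8) = 1, we get a unique residue mod 168.
    Write x = 13 + 21·t and substitute into x ≡ 2 (mod 8): 21·t ≡ 2 − 13 = -11 (mod 8).
    Reduce coefficients mod 8: 5·t ≡ 5 (mod 8).
    The inverse of 5 mod 8 is 5 (since 5·5 = 25 = 3·8 + 1), so t ≡ 5·5 = 25 ≡ 1 (mod 8).
    Then x = 13 + 21·1 = 34, valid modulo lcm(21, 8) = 168: x ≡ 34 (mod 168).
Verify: 34 mod 3 = 1 ✓, 34 mod 7 = 6 ✓, 34 mod 8 = 2 ✓.

x ≡ 34 (mod 168).


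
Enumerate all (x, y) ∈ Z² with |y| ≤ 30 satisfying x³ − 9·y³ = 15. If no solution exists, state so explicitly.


The equation is x³ - 9y³ = 15. For fixed y, x³ = 9·y³ + 15, so a solution requires the RHS to be a perfect cube.
Strategy: iterate y from -30 to 30, compute RHS = 9·y³ + 15, and check whether it is a (positive or negative) perfect cube.
Check small values of y:
  y = 0: RHS = 15 is not a perfect cube.
  y = 1: RHS = 24 is not a perfect cube.
  y = -1: RHS = 6 is not a perfect cube.
  y = 2: RHS = 87 is not a perfect cube.
  y = -2: RHS = -57 is not a perfect cube.
  y = 3: RHS = 258 is not a perfect cube.
  y = -3: RHS = -228 is not a perfect cube.
Continuing the search up to |y| = 30 finds no solutions either.
No (x, y) in the scanned range satisfies the equation.

No integer solutions with |y| ≤ 30.


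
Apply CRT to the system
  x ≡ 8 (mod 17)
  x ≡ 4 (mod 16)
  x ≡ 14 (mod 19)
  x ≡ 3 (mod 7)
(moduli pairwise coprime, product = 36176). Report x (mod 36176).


Product of moduli M = 17 · 16 · 19 · 7 = 36176.
Merge one congruence at a time:
  Start: x ≡ 8 (mod 17).
  Combine with x ≡ 4 (mod 16); new modulus lcm = 272.
    Write x = 8 + 17·t and substitute into x ≡ 4 (mod 16): 17·t ≡ 4 − 8 = -4 (mod 16).
    Reduce coefficients mod 16: 1·t ≡ 12 (mod 16).
    So t ≡ 12 (mod 16).
    Then x = 8 + 17·12 = 212, valid modulo lcm(17, 16) = 272: x ≡ 212 (mod 272).
  Combine with x ≡ 14 (mod 19); new modulus lcm = 5168.
    Write x = 212 + 272·t and substitute into x ≡ 14 (mod 19): 272·t ≡ 14 − 212 = -198 (mod 19).
    Reduce coefficients mod 19: 6·t ≡ 11 (mod 19).
    The inverse of 6 mod 19 is 16 (since 6·16 = 96 = 5·19 + 1), so t ≡ 16·11 = 176 ≡ 5 (mod 19).
    Then x = 212 + 272·5 = 1572, valid modulo lcm(272, 19) = 5168: x ≡ 1572 (mod 5168).
  Combine with x ≡ 3 (mod 7); new modulus lcm = 36176.
    Write x = 1572 + 5168·t and substitute into x ≡ 3 (mod 7): 5168·t ≡ 3 − 1572 = -1569 (mod 7).
    Reduce coefficients mod 7: 2·t ≡ 6 (mod 7).
    The inverse of 2 mod 7 is 4 (since 2·4 = 8 = 1·7 + 1), so t ≡ 4·6 = 24 ≡ 3 (mod 7).
    Then x = 1572 + 5168·3 = 17076, valid modulo lcm(5168, 7) = 36176: x ≡ 17076 (mod 36176).
Verify against each original: 17076 mod 17 = 8, 17076 mod 16 = 4, 17076 mod 19 = 14, 17076 mod 7 = 3.

x ≡ 17076 (mod 36176).


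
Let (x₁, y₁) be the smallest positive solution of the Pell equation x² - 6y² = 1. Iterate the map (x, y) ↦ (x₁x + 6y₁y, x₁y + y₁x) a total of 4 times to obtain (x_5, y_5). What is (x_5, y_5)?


Step 1: Find the fundamental solution (x₁, y₁) of x² - 6y² = 1.
  Expand √6 as a continued fraction. a₀ = ⌊√6⌋ = 2; iterate m_{k+1} = d_k·a_k − m_k, d_{k+1} = (6 − m_{k+1}²)/d_k, a_{k+1} = ⌊(a₀ + m_{k+1})/d_{k+1}⌋ (starting m₀ = 0, d₀ = 1), with convergents p_k = a_k·p_{k-1} + p_{k-2}, q_k = a_k·q_{k-1} + q_{k-2} (p₋₁ = 1, q₋₁ = 0):
  k = 0: a₀ = 2; p₀/q₀ = 2/1; p₀² − 6·q₀² = 4 − 6 = -2.
  k = 1: m = 2, d = 2, a = ⌊(2 + 2)/2⌋ = 2; p/q = (2·2 + 1)/(2·1 + 0) = 5/2; p² − 6·q² = 25 − 24 = 1.
  The first convergent with p² − 6·q² = 1 gives the fundamental solution (x₁, y₁) = (5, 2).
Step 2: Apply the recurrence (x_{n+1}, y_{n+1}) = (x₁x_n + 6y₁y_n, x₁y_n + y₁x_n) repeatedly.
  From (x_1, y_1) = (5, 2): x_2 = 5·5 + 6·2·2 = 49; y_2 = 5·2 + 2·5 = 20.
  From (x_2, y_2) = (49, 20): x_3 = 5·49 + 6·2·20 = 485; y_3 = 5·20 + 2·49 = 198.
  From (x_3, y_3) = (485, 198): x_4 = 5·485 + 6·2·198 = 4801; y_4 = 5·198 + 2·485 = 1960.
  From (x_4, y_4) = (4801, 1960): x_5 = 5·4801 + 6·2·1960 = 47525; y_5 = 5·1960 + 2·4801 = 19402.
Step 3: Verify x_5² - 6·y_5² = 2258625625 - 2258625624 = 1 (should be 1). ✓

(x_1, y_1) = (5, 2); (x_5, y_5) = (47525, 19402).


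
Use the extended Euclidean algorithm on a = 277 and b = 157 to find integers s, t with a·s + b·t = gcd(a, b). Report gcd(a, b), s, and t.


Euclidean algorithm on (277, 157) — divide until remainder is 0:
  277 = 1 · 157 + 120
  157 = 1 · 120 + 37
  120 = 3 · 37 + 9
  37 = 4 · 9 + 1
  9 = 9 · 1 + 0
gcd(277, 157) = 1.
Track Bezout coefficients alongside the remainders: start with r₀ = 277 = a·1 + b·0 (s = 1, t = 0) and r₁ = 157 = a·0 + b·1 (s = 0, t = 1); each new remainder r_{k+1} = r_{k-1} − q_k·r_k inherits s_{k+1} = s_{k-1} − q_k·s_k, t_{k+1} = t_{k-1} − q_k·t_k, so r_k = a·s_k + b·t_k at every step:
  q = 1: r = 120, s = 1 − 1·0 = 1, t = 0 − 1·1 = -1  (check: 277·1 + 157·(-1) = 120)
  q = 1: r = 37, s = 0 − 1·1 = -1, t = 1 − 1·(-1) = 2  (check: 277·(-1) + 157·2 = 37)
  q = 3: r = 9, s = 1 − 3·(-1) = 4, t = -1 − 3·2 = -7  (check: 277·4 + 157·(-7) = 9)
  q = 4: r = 1, s = -1 − 4·4 = -17, t = 2 − 4·(-7) = 30  (check: 277·(-17) + 157·30 = 1)
The row with r = 1 (the gcd) gives the Bezout coefficients s = -17, t = 30.
Result: 277 · (-17) + 157 · (30) = 1.

gcd(277, 157) = 1; s = -17, t = 30 (check: 277·(-17) + 157·30 = 1).


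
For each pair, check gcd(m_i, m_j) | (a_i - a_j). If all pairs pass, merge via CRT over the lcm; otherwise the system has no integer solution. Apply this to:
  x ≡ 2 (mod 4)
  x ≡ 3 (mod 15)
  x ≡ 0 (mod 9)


Moduli 4, 15, 9 are not pairwise coprime, so CRT works modulo lcm(m_i) when all pairwise compatibility conditions hold.
Pairwise compatibility: gcd(m_i, m_j) must divide a_i - a_j for every pair.
Merge one congruence at a time:
  Start: x ≡ 2 (mod 4).
  Combine with x ≡ 3 (mod 15): gcd(4, 15) = 1; 3 - 2 = 1, which IS divisible by 1, so compatible.
    Write x = 2 + 4·t and substitute into x ≡ 3 (mod 15): 4·t ≡ 3 − 2 = 1 (mod 15).
    The inverse of 4 mod 15 is 4 (since 4·4 = 16 = 1·15 + 1), so t ≡ 4·1 = 4 ≡ 4 (mod 15).
    Then x = 2 + 4·4 = 18, valid modulo lcm(4, 15) = 60: x ≡ 18 (mod 60).
  Combine with x ≡ 0 (mod 9): gcd(60, 9) = 3; 0 - 18 = -18, which IS divisible by 3, so compatible.
    Write x = 18 + 60·t and substitute into x ≡ 0 (mod 9): 60·t ≡ 0 − 18 = -18 (mod 9).
    Divide the congruence (and modulus) by g = 3: 20·t ≡ -6 (mod 3).
    Reduce coefficients mod 3: 2·t ≡ 0 (mod 3).
    The inverse of 2 mod 3 is 2 (since 2·2 = 4 = 1·3 + 1), so t ≡ 2·0 = 0 ≡ 0 (mod 3).
    Then x = 18 + 60·0 = 18, valid modulo lcm(60, 9) = 180: x ≡ 18 (mod 180).
Verify: 18 mod 4 = 2, 18 mod 15 = 3, 18 mod 9 = 0.

x ≡ 18 (mod 180).


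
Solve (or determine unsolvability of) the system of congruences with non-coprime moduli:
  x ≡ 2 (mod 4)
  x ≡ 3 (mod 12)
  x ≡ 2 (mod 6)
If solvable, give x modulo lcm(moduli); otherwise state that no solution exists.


Moduli 4, 12, 6 are not pairwise coprime, so CRT works modulo lcm(m_i) when all pairwise compatibility conditions hold.
Pairwise compatibility: gcd(m_i, m_j) must divide a_i - a_j for every pair.
Merge one congruence at a time:
  Start: x ≡ 2 (mod 4).
  Combine with x ≡ 3 (mod 12): gcd(4, 12) = 4, and 3 - 2 = 1 is NOT divisible by 4.
    ⇒ system is inconsistent (no integer solution).

No solution (the system is inconsistent).


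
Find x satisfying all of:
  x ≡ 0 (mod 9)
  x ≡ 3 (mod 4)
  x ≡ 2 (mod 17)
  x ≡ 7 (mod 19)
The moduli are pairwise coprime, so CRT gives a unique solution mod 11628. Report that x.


Product of moduli M = 9 · 4 · 17 · 19 = 11628.
Merge one congruence at a time:
  Start: x ≡ 0 (mod 9).
  Combine with x ≡ 3 (mod 4); new modulus lcm = 36.
    Write x = 0 + 9·t and substitute into x ≡ 3 (mod 4): 9·t ≡ 3 − 0 = 3 (mod 4).
    Reduce coefficients mod 4: 1·t ≡ 3 (mod 4).
    So t ≡ 3 (mod 4).
    Then x = 0 + 9·3 = 27, valid modulo lcm(9, 4) = 36: x ≡ 27 (mod 36).
  Combine with x ≡ 2 (mod 17); new modulus lcm = 612.
    Write x = 27 + 36·t and substitute into x ≡ 2 (mod 17): 36·t ≡ 2 − 27 = -25 (mod 17).
    Reduce coefficients mod 17: 2·t ≡ 9 (mod 17).
    The inverse of 2 mod 17 is 9 (since 2·9 = 18 = 1·17 + 1), so t ≡ 9·9 = 81 ≡ 13 (mod 17).
    Then x = 27 + 36·13 = 495, valid modulo lcm(36, 17) = 612: x ≡ 495 (mod 612).
  Combine with x ≡ 7 (mod 19); new modulus lcm = 11628.
    Write x = 495 + 612·t and substitute into x ≡ 7 (mod 19): 612·t ≡ 7 − 495 = -488 (mod 19).
    Reduce coefficients mod 19: 4·t ≡ 6 (mod 19).
    The inverse of 4 mod 19 is 5 (since 4·5 = 20 = 1·19 + 1), so t ≡ 5·6 = 30 ≡ 11 (mod 19).
    Then x = 495 + 612·11 = 7227, valid modulo lcm(612, 19) = 11628: x ≡ 7227 (mod 11628).
Verify against each original: 7227 mod 9 = 0, 7227 mod 4 = 3, 7227 mod 17 = 2, 7227 mod 19 = 7.

x ≡ 7227 (mod 11628).


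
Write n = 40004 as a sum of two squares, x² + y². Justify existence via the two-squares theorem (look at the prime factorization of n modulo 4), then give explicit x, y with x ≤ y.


Step 1: Factor n = 40004 = 2^2 · 73 · 137.
Step 2: Check the mod-4 condition on each prime factor: 2 = 2 (special); 73 ≡ 1 (mod 4), exponent 1; 137 ≡ 1 (mod 4), exponent 1.
All primes ≡ 3 (mod 4) appear to even exponent (or don't appear), so by the two-squares theorem n IS expressible as a sum of two squares.
Step 3: Build a representation. Group n = k² · m with k = 2 and m = 73 · 137 = 10001 (a product of primes ≡ 1 (mod 4)); a representation of m scales to one of n via (k·x)² + (k·y)² = k²(x² + y²). Each prime p ≡ 1 (mod 4) is itself a sum of two squares; find a² by testing p − a² for a perfect square:
  73: 73 − 1² = 72, 73 − 2² = 69, 73 − 3² = 64 = 8² ⇒ 73 = 3² + 8².
  137: 137 − 1² = 136, 137 − 2² = 133, 137 − 3² = 128, 137 − 4² = 121 = 11² ⇒ 137 = 4² + 11².
  Combine using the Brahmagupta–Fibonacci identity (a² + b²)(c² + d²) = (ac − bd)² + (ad + bc)² = (ac + bd)² + (ad − bc)²:
  73 · 137 = 10001: from (3² + 8²)(4² + 11²), take (3·4 − 8·11, 3·11 + 8·4) = (12 − 88, 33 + 32) = (-76, 65); dropping signs (only squares matter) gives (76, 65); check 76² + 65² = 5776 + 4225 = 10001 ✓.
  Scale by k = 2: (2·76, 2·65) = (152, 130).
Step 4: Order so x ≤ y and verify: 130² + 152² = 16900 + 23104 = 40004 = n. ✓

n = 40004 = 130² + 152² (one valid representation with x ≤ y).


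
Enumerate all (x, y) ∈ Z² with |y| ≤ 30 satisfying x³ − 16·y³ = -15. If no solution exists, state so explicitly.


The equation is x³ - 16y³ = -15. For fixed y, x³ = 16·y³ − 15, so a solution requires the RHS to be a perfect cube.
Strategy: iterate y from -30 to 30, compute RHS = 16·y³ − 15, and check whether it is a (positive or negative) perfect cube.
Check small values of y:
  y = 0: RHS = -15 is not a perfect cube.
  y = 1: RHS = 1 = (1)³ ⇒ x = 1 works.
  y = -1: RHS = -31 is not a perfect cube.
  y = 2: RHS = 113 is not a perfect cube.
  y = -2: RHS = -143 is not a perfect cube.
  y = 3: RHS = 417 is not a perfect cube.
  y = -3: RHS = -447 is not a perfect cube.
Continuing the search up to |y| = 30 finds no further solutions beyond those listed.
Collected solutions: (1, 1).

Solutions (with |y| ≤ 30): (1, 1).


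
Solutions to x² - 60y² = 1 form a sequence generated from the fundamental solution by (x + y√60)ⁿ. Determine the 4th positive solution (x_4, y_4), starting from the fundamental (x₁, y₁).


Step 1: Find the fundamental solution (x₁, y₁) of x² - 60y² = 1.
  Expand √60 as a continued fraction. a₀ = ⌊√60⌋ = 7; iterate m_{k+1} = d_k·a_k − m_k, d_{k+1} = (60 − m_{k+1}²)/d_k, a_{k+1} = ⌊(a₀ + m_{k+1})/d_{k+1}⌋ (starting m₀ = 0, d₀ = 1), with convergents p_k = a_k·p_{k-1} + p_{k-2}, q_k = a_k·q_{k-1} + q_{k-2} (p₋₁ = 1, q₋₁ = 0):
  k = 0: a₀ = 7; p₀/q₀ = 7/1; p₀² − 60·q₀² = 49 − 60 = -11.
  k = 1: m = 7, d = 11, a = ⌊(7 + 7)/11⌋ = 1; p/q = (1·7 + 1)/(1·1 + 0) = 8/1; p² − 60·q² = 64 − 60 = 4.
  k = 2: m = 4, d = 4, a = ⌊(7 + 4)/4⌋ = 2; p/q = (2·8 + 7)/(2·1 + 1) = 23/3; p² − 60·q² = 529 − 540 = -11.
  k = 3: m = 4, d = 11, a = ⌊(7 + 4)/11⌋ = 1; p/q = (1·23 + 8)/(1·3 + 1) = 31/4; p² − 60·q² = 961 − 960 = 1.
  The first convergent with p² − 60·q² = 1 gives the fundamental solution (x₁, y₁) = (31, 4).
Step 2: Apply the recurrence (x_{n+1}, y_{n+1}) = (x₁x_n + 60y₁y_n, x₁y_n + y₁x_n) repeatedly.
  From (x_1, y_1) = (31, 4): x_2 = 31·31 + 60·4·4 = 1921; y_2 = 31·4 + 4·31 = 248.
  From (x_2, y_2) = (1921, 248): x_3 = 31·1921 + 60·4·248 = 119071; y_3 = 31·248 + 4·1921 = 15372.
  From (x_3, y_3) = (119071, 15372): x_4 = 31·119071 + 60·4·15372 = 7380481; y_4 = 31·15372 + 4·119071 = 952816.
Step 3: Verify x_4² - 60·y_4² = 54471499791361 - 54471499791360 = 1 (should be 1). ✓

(x_1, y_1) = (31, 4); (x_4, y_4) = (7380481, 952816).


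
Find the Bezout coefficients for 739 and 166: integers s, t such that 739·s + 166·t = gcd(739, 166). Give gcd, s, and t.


Euclidean algorithm on (739, 166) — divide until remainder is 0:
  739 = 4 · 166 + 75
  166 = 2 · 75 + 16
  75 = 4 · 16 + 11
  16 = 1 · 11 + 5
  11 = 2 · 5 + 1
  5 = 5 · 1 + 0
gcd(739, 166) = 1.
Track Bezout coefficients alongside the remainders: start with r₀ = 739 = a·1 + b·0 (s = 1, t = 0) and r₁ = 166 = a·0 + b·1 (s = 0, t = 1); each new remainder r_{k+1} = r_{k-1} − q_k·r_k inherits s_{k+1} = s_{k-1} − q_k·s_k, t_{k+1} = t_{k-1} − q_k·t_k, so r_k = a·s_k + b·t_k at every step:
  q = 4: r = 75, s = 1 − 4·0 = 1, t = 0 − 4·1 = -4  (check: 739·1 + 166·(-4) = 75)
  q = 2: r = 16, s = 0 − 2·1 = -2, t = 1 − 2·(-4) = 9  (check: 739·(-2) + 166·9 = 16)
  q = 4: r = 11, s = 1 − 4·(-2) = 9, t = -4 − 4·9 = -40  (check: 739·9 + 166·(-40) = 11)
  q = 1: r = 5, s = -2 − 1·9 = -11, t = 9 − 1·(-40) = 49  (check: 739·(-11) + 166·49 = 5)
  q = 2: r = 1, s = 9 − 2·(-11) = 31, t = -40 − 2·49 = -138  (check: 739·31 + 166·(-138) = 1)
The row with r = 1 (the gcd) gives the Bezout coefficients s = 31, t = -138.
Result: 739 · (31) + 166 · (-138) = 1.

gcd(739, 166) = 1; s = 31, t = -138 (check: 739·31 + 166·(-138) = 1).


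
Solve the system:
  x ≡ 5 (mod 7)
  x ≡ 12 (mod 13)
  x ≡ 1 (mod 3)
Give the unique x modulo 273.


Moduli 7, 13, 3 are pairwise coprime; by CRT there is a unique solution modulo M = 7 · 13 · 3 = 273.
Solve pairwise, accumulating the modulus:
  Start with x ≡ 5 (mod 7).
  Combine with x ≡ 12 (mod 13): since gcd(7, 13) = 1, we get a unique residue mod 91.
    Write x = 5 + 7·t and substitute into x ≡ 12 (mod 13): 7·t ≡ 12 − 5 = 7 (mod 13).
    The inverse of 7 mod 13 is 2 (since 7·2 = 14 = 1·13 + 1), so t ≡ 2·7 = 14 ≡ 1 (mod 13).
    Then x = 5 + 7·1 = 12, valid modulo lcm(7, 13) = 91: x ≡ 12 (mod 91).
  Combine with x ≡ 1 (mod 3): since gcd(91, 3) = 1, we get a unique residue mod 273.
    Write x = 12 + 91·t and substitute into x ≡ 1 (mod 3): 91·t ≡ 1 − 12 = -11 (mod 3).
    Reduce coefficients mod 3: 1·t ≡ 1 (mod 3).
    So t ≡ 1 (mod 3).
    Then x = 12 + 91·1 = 103, valid modulo lcm(91, 3) = 273: x ≡ 103 (mod 273).
Verify: 103 mod 7 = 5 ✓, 103 mod 13 = 12 ✓, 103 mod 3 = 1 ✓.

x ≡ 103 (mod 273).


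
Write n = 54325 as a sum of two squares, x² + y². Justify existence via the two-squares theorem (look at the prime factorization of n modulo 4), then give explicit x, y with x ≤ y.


Step 1: Factor n = 54325 = 5^2 · 41 · 53.
Step 2: Check the mod-4 condition on each prime factor: 5 ≡ 1 (mod 4), exponent 2; 41 ≡ 1 (mod 4), exponent 1; 53 ≡ 1 (mod 4), exponent 1.
All primes ≡ 3 (mod 4) appear to even exponent (or don't appear), so by the two-squares theorem n IS expressible as a sum of two squares.
Step 3: Build a representation. Group n = k² · m with k = 5 and m = 41 · 53 = 2173 (a product of primes ≡ 1 (mod 4)); a representation of m scales to one of n via (k·x)² + (k·y)² = k²(x² + y²). Each prime p ≡ 1 (mod 4) is itself a sum of two squares; find a² by testing p − a² for a perfect square:
  41: 41 − 1² = 40, 41 − 2² = 37, 41 − 3² = 32, 41 − 4² = 25 = 5² ⇒ 41 = 4² + 5².
  53: 53 − 1² = 52, 53 − 2² = 49 = 7² ⇒ 53 = 2² + 7².
  Combine using the Brahmagupta–Fibonacci identity (a² + b²)(c² + d²) = (ac − bd)² + (ad + bc)² = (ac + bd)² + (ad − bc)²:
  41 · 53 = 2173: from (4² + 5²)(2² + 7²), take (4·2 − 5·7, 4·7 + 5·2) = (8 − 35, 28 + 10) = (-27, 38); dropping signs (only squares matter) gives (27, 38); check 27² + 38² = 729 + 1444 = 2173 ✓.
  Scale by k = 5: (5·27, 5·38) = (135, 190).
Step 4: Order so x ≤ y and verify: 135² + 190² = 18225 + 36100 = 54325 = n. ✓

n = 54325 = 135² + 190² (one valid representation with x ≤ y).


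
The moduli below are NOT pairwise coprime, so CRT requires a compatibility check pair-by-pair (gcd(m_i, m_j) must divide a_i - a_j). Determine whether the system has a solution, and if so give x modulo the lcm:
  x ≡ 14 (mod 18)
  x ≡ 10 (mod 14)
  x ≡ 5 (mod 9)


Moduli 18, 14, 9 are not pairwise coprime, so CRT works modulo lcm(m_i) when all pairwise compatibility conditions hold.
Pairwise compatibility: gcd(m_i, m_j) must divide a_i - a_j for every pair.
Merge one congruence at a time:
  Start: x ≡ 14 (mod 18).
  Combine with x ≡ 10 (mod 14): gcd(18, 14) = 2; 10 - 14 = -4, which IS divisible by 2, so compatible.
    Write x = 14 + 18·t and substitute into x ≡ 10 (mod 14): 18·t ≡ 10 − 14 = -4 (mod 14).
    Divide the congruence (and modulus) by g = 2: 9·t ≡ -2 (mod 7).
    Reduce coefficients mod 7: 2·t ≡ 5 (mod 7).
    The inverse of 2 mod 7 is 4 (since 2·4 = 8 = 1·7 + 1), so t ≡ 4·5 = 20 ≡ 6 (mod 7).
    Then x = 14 + 18·6 = 122, valid modulo lcm(18, 14) = 126: x ≡ 122 (mod 126).
  Combine with x ≡ 5 (mod 9): gcd(126, 9) = 9; 5 - 122 = -117, which IS divisible by 9, so compatible.
    Write x = 122 + 126·t and substitute into x ≡ 5 (mod 9): 126·t ≡ 5 − 122 = -117 (mod 9).
    Divide the congruence (and modulus) by g = 9: 14·t ≡ -13 (mod 1).
    Modulo 1 every t works; take t = 0.
    Then x = 122 + 126·0 = 122, valid modulo lcm(126, 9) = 126: x ≡ 122 (mod 126).
Verify: 122 mod 18 = 14, 122 mod 14 = 10, 122 mod 9 = 5.

x ≡ 122 (mod 126).


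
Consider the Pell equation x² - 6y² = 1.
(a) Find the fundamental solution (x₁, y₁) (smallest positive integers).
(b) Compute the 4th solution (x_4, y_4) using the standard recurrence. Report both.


Step 1: Find the fundamental solution (x₁, y₁) of x² - 6y² = 1.
  Expand √6 as a continued fraction. a₀ = ⌊√6⌋ = 2; iterate m_{k+1} = d_k·a_k − m_k, d_{k+1} = (6 − m_{k+1}²)/d_k, a_{k+1} = ⌊(a₀ + m_{k+1})/d_{k+1}⌋ (starting m₀ = 0, d₀ = 1), with convergents p_k = a_k·p_{k-1} + p_{k-2}, q_k = a_k·q_{k-1} + q_{k-2} (p₋₁ = 1, q₋₁ = 0):
  k = 0: a₀ = 2; p₀/q₀ = 2/1; p₀² − 6·q₀² = 4 − 6 = -2.
  k = 1: m = 2, d = 2, a = ⌊(2 + 2)/2⌋ = 2; p/q = (2·2 + 1)/(2·1 + 0) = 5/2; p² − 6·q² = 25 − 24 = 1.
  The first convergent with p² − 6·q² = 1 gives the fundamental solution (x₁, y₁) = (5, 2).
Step 2: Apply the recurrence (x_{n+1}, y_{n+1}) = (x₁x_n + 6y₁y_n, x₁y_n + y₁x_n) repeatedly.
  From (x_1, y_1) = (5, 2): x_2 = 5·5 + 6·2·2 = 49; y_2 = 5·2 + 2·5 = 20.
  From (x_2, y_2) = (49, 20): x_3 = 5·49 + 6·2·20 = 485; y_3 = 5·20 + 2·49 = 198.
  From (x_3, y_3) = (485, 198): x_4 = 5·485 + 6·2·198 = 4801; y_4 = 5·198 + 2·485 = 1960.
Step 3: Verify x_4² - 6·y_4² = 23049601 - 23049600 = 1 (should be 1). ✓

(x_1, y_1) = (5, 2); (x_4, y_4) = (4801, 1960).


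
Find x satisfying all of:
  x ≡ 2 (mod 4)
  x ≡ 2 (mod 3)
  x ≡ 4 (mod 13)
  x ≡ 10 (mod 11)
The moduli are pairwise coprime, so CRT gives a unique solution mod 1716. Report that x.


Product of moduli M = 4 · 3 · 13 · 11 = 1716.
Merge one congruence at a time:
  Start: x ≡ 2 (mod 4).
  Combine with x ≡ 2 (mod 3); new modulus lcm = 12.
    Write x = 2 + 4·t and substitute into x ≡ 2 (mod 3): 4·t ≡ 2 − 2 = 0 (mod 3).
    Reduce coefficients mod 3: 1·t ≡ 0 (mod 3).
    So t ≡ 0 (mod 3).
    Then x = 2 + 4·0 = 2, valid modulo lcm(4, 3) = 12: x ≡ 2 (mod 12).
  Combine with x ≡ 4 (mod 13); new modulus lcm = 156.
    Write x = 2 + 12·t and substitute into x ≡ 4 (mod 13): 12·t ≡ 4 − 2 = 2 (mod 13).
    The inverse of 12 mod 13 is 12 (since 12·12 = 144 = 11·13 + 1), so t ≡ 12·2 = 24 ≡ 11 (mod 13).
    Then x = 2 + 12·11 = 134, valid modulo lcm(12, 13) = 156: x ≡ 134 (mod 156).
  Combine with x ≡ 10 (mod 11); new modulus lcm = 1716.
    Write x = 134 + 156·t and substitute into x ≡ 10 (mod 11): 156·t ≡ 10 − 134 = -124 (mod 11).
    Reduce coefficients mod 11: 2·t ≡ 8 (mod 11).
    The inverse of 2 mod 11 is 6 (since 2·6 = 12 = 1·11 + 1), so t ≡ 6·8 = 48 ≡ 4 (mod 11).
    Then x = 134 + 156·4 = 758, valid modulo lcm(156, 11) = 1716: x ≡ 758 (mod 1716).
Verify against each original: 758 mod 4 = 2, 758 mod 3 = 2, 758 mod 13 = 4, 758 mod 11 = 10.

x ≡ 758 (mod 1716).


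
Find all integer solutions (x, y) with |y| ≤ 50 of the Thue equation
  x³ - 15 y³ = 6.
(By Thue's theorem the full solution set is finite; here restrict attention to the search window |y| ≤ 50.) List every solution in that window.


The equation is x³ - 15y³ = 6. For fixed y, x³ = 15·y³ + 6, so a solution requires the RHS to be a perfect cube.
Strategy: iterate y from -50 to 50, compute RHS = 15·y³ + 6, and check whether it is a (positive or negative) perfect cube.
Check small values of y:
  y = 0: RHS = 6 is not a perfect cube.
  y = 1: RHS = 21 is not a perfect cube.
  y = -1: RHS = -9 is not a perfect cube.
  y = 2: RHS = 126 is not a perfect cube.
  y = -2: RHS = -114 is not a perfect cube.
  y = 3: RHS = 411 is not a perfect cube.
  y = -3: RHS = -399 is not a perfect cube.
Continuing the search up to |y| = 50 finds no solutions either.
No (x, y) in the scanned range satisfies the equation.

No integer solutions with |y| ≤ 50.


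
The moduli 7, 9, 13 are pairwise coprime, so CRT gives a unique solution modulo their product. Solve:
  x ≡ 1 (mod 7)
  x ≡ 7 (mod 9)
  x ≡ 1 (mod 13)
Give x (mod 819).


Moduli 7, 9, 13 are pairwise coprime; by CRT there is a unique solution modulo M = 7 · 9 · 13 = 819.
Solve pairwise, accumulating the modulus:
  Start with x ≡ 1 (mod 7).
  Combine with x ≡ 7 (mod 9): since gcd(7, 9) = 1, we get a unique residue mod 63.
    Write x = 1 + 7·t and substitute into x ≡ 7 (mod 9): 7·t ≡ 7 − 1 = 6 (mod 9).
    The inverse of 7 mod 9 is 4 (since 7·4 = 28 = 3·9 + 1), so t ≡ 4·6 = 24 ≡ 6 (mod 9).
    Then x = 1 + 7·6 = 43, valid modulo lcm(7, 9) = 63: x ≡ 43 (mod 63).
  Combine with x ≡ 1 (mod 13): since gcd(63, 13) = 1, we get a unique residue mod 819.
    Write x = 43 + 63·t and substitute into x ≡ 1 (mod 13): 63·t ≡ 1 − 43 = -42 (mod 13).
    Reduce coefficients mod 13: 11·t ≡ 10 (mod 13).
    The inverse of 11 mod 13 is 6 (since 11·6 = 66 = 5·13 + 1), so t ≡ 6·10 = 60 ≡ 8 (mod 13).
    Then x = 43 + 63·8 = 547, valid modulo lcm(63, 13) = 819: x ≡ 547 (mod 819).
Verify: 547 mod 7 = 1 ✓, 547 mod 9 = 7 ✓, 547 mod 13 = 1 ✓.

x ≡ 547 (mod 819).


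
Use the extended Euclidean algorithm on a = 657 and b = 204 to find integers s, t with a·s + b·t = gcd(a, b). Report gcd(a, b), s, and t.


Euclidean algorithm on (657, 204) — divide until remainder is 0:
  657 = 3 · 204 + 45
  204 = 4 · 45 + 24
  45 = 1 · 24 + 21
  24 = 1 · 21 + 3
  21 = 7 · 3 + 0
gcd(657, 204) = 3.
Track Bezout coefficients alongside the remainders: start with r₀ = 657 = a·1 + b·0 (s = 1, t = 0) and r₁ = 204 = a·0 + b·1 (s = 0, t = 1); each new remainder r_{k+1} = r_{k-1} − q_k·r_k inherits s_{k+1} = s_{k-1} − q_k·s_k, t_{k+1} = t_{k-1} − q_k·t_k, so r_k = a·s_k + b·t_k at every step:
  q = 3: r = 45, s = 1 − 3·0 = 1, t = 0 − 3·1 = -3  (check: 657·1 + 204·(-3) = 45)
  q = 4: r = 24, s = 0 − 4·1 = -4, t = 1 − 4·(-3) = 13  (check: 657·(-4) + 204·13 = 24)
  q = 1: r = 21, s = 1 − 1·(-4) = 5, t = -3 − 1·13 = -16  (check: 657·5 + 204·(-16) = 21)
  q = 1: r = 3, s = -4 − 1·5 = -9, t = 13 − 1·(-16) = 29  (check: 657·(-9) + 204·29 = 3)
The row with r = 3 (the gcd) gives the Bezout coefficients s = -9, t = 29.
Result: 657 · (-9) + 204 · (29) = 3.

gcd(657, 204) = 3; s = -9, t = 29 (check: 657·(-9) + 204·29 = 3).
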